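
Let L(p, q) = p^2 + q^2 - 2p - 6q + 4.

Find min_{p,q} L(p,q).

L(p,q) separates as A(p) + B(q) + 4, so its minimum is min A + min B + 4.
A'(p) = 2p - 2 vanishes at p ∈ {1}; B'(q) = 2q - 6 vanishes at q ∈ {3}.
Local minima of A (where A''>0): A(1)=-1. Local minima of B: B(3)=-9.
So the global minimum of L is A(1) + B(3) + 4 = -1 − 9 + 4 = -6, attained at (1, 3).

-6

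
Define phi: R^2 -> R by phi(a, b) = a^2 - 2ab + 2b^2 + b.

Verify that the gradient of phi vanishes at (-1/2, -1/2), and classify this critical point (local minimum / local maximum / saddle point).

∇phi = (2a - 2b, -2a + 4b + 1); substituting (-1/2, -1/2) gives ∇phi = (0, 0), so (-1/2, -1/2) is indeed a critical point.
The Hessian of phi is constant: H = [[2, -2], [-2, 4]].
det(H) = 2·4 − (-2)² = 4.
det(H) > 0 and tr(H) = 6 > 0, so H is positive definite and the point is a local minimum.

local minimum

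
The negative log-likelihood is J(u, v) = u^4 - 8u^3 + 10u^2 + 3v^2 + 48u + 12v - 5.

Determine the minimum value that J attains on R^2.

J(u,v) separates as P(u) + Q(v) − 5, so its minimum is min P + min Q − 5.
P'(u) = 4(u - 4)(u - 3)(u + 1) vanishes at u ∈ {-1, 3, 4}; Q'(v) = 6v + 12 vanishes at v ∈ {-2}.
Local minima of P (where P''>0): P(-1)=-29, P(4)=96. Local minima of Q: Q(-2)=-12.
So the global minimum of J is P(-1) + Q(-2) − 5 = -29 − 12 − 5 = -46, attained at (-1, -2).

-46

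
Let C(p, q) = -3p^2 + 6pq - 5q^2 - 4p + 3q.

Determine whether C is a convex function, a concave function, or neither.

C is quadratic, so its Hessian is the constant matrix H = [[-6, 6], [6, -10]].
det(H) = 24, tr(H) = -16.
det(H) > 0 and tr(H) < 0, so H is negative definite everywhere: concave.

concave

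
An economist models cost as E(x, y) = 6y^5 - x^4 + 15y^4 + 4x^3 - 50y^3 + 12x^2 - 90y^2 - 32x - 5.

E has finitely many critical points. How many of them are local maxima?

4

E separates as a function of x plus a function of y, so ∇E=0 decouples.
∂E/∂x = -4(x - 4)(x - 1)(x + 2) = 0 at x ∈ {-2, 1, 4}; ∂E/∂y = 30y(y - 2)(y + 1)(y + 3) = 0 at y ∈ {-3, -1, 0, 2}.
The Hessian is diagonal: diag(E_xx, E_yy). Second derivatives: E_xx(-2)=-72, E_xx(1)=36, E_xx(4)=-72; E_yy(-3)=-900, E_yy(-1)=180, E_yy(0)=-180, E_yy(2)=900.
Local maxima occur where both diagonal entries negative: (-2, -3), (-2, 0), (4, -3), (4, 0). Count: 4.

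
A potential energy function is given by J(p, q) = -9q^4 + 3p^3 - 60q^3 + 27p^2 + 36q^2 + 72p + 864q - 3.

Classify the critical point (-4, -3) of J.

The mixed partial ∂²J/∂p∂q is 0, so the Hessian at any point is diag(J_pp, J_qq) = diag(18(p + 3), 36(-3q^2 - 10q + 2)).
At (-4, -3): H = diag(-18, 180).
The eigenvalues have opposite signs, so H is indefinite: a saddle point.

saddle point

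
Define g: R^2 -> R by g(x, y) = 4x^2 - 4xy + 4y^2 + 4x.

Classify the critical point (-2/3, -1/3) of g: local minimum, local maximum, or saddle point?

local minimum

The Hessian of g is constant: H = [[8, -4], [-4, 8]].
det(H) = 8·8 − (-4)² = 48.
det(H) > 0 and tr(H) = 16 > 0, so H is positive definite and the point is a local minimum.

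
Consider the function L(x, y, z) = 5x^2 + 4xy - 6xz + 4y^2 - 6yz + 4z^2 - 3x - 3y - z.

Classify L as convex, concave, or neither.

convex

L is quadratic, so its Hessian is the constant matrix H = [[10, 4, -6], [4, 8, -6], [-6, -6, 8]].
Leading principal minors: 10, 64, 152.
All positive ⇒ H ≻ 0 ⇒ convex.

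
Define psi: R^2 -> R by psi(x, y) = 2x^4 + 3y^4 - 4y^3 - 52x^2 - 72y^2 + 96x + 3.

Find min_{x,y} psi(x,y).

-1341

psi(x,y) separates as P(x) + Q(y) + 3, so its minimum is min P + min Q + 3.
P'(x) = 8(x - 3)(x - 1)(x + 4) vanishes at x ∈ {-4, 1, 3}; Q'(y) = 12y(y - 4)(y + 3) vanishes at y ∈ {-3, 0, 4}.
Local minima of P (where P''>0): P(-4)=-704, P(3)=-18. Local minima of Q: Q(-3)=-297, Q(4)=-640.
So the global minimum of psi is P(-4) + Q(4) + 3 = -704 − 640 + 3 = -1341, attained at (-4, 4).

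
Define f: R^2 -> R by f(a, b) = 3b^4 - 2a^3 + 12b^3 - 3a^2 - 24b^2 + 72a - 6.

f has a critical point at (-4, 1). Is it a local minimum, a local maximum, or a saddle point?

The mixed partial ∂²f/∂a∂b is 0, so the Hessian at any point is diag(f_aa, f_bb) = diag(-6(2a + 1), 12(3b^2 + 6b - 4)).
At (-4, 1): H = diag(42, 60).
Both eigenvalues are positive, so H is positive definite: a local minimum.

local minimum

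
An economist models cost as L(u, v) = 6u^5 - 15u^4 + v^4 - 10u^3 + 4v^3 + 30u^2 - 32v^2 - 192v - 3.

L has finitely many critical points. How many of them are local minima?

4

L separates as a function of u plus a function of v, so ∇L=0 decouples.
∂L/∂u = 30u(u - 2)(u - 1)(u + 1) = 0 at u ∈ {-1, 0, 1, 2}; ∂L/∂v = 4(v - 4)(v + 3)(v + 4) = 0 at v ∈ {-4, -3, 4}.
The Hessian is diagonal: diag(L_uu, L_vv). Second derivatives: L_uu(-1)=-180, L_uu(0)=60, L_uu(1)=-60, L_uu(2)=180; L_vv(-4)=32, L_vv(-3)=-28, L_vv(4)=224.
Local minima occur where both diagonal entries positive: (0, -4), (0, 4), (2, -4), (2, 4). Count: 4.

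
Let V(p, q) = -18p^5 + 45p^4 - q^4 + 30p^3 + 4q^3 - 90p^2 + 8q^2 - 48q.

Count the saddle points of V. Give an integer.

6

V separates as a function of p plus a function of q, so ∇V=0 decouples.
∂V/∂p = -90p(p - 2)(p - 1)(p + 1) = 0 at p ∈ {-1, 0, 1, 2}; ∂V/∂q = -4(q - 3)(q - 2)(q + 2) = 0 at q ∈ {-2, 2, 3}.
The Hessian is diagonal: diag(V_pp, V_qq). Second derivatives: V_pp(-1)=540, V_pp(0)=-180, V_pp(1)=180, V_pp(2)=-540; V_qq(-2)=-80, V_qq(2)=16, V_qq(3)=-20.
Saddle points occur where the two diagonal entries have opposite signs: (-1, -2), (-1, 3), (0, 2), (1, -2), (1, 3), (2, 2). Count: 6.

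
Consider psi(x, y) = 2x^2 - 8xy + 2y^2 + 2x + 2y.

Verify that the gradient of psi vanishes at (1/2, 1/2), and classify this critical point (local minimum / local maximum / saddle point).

saddle point

∇psi = (4x - 8y + 2, -8x + 4y + 2); substituting (1/2, 1/2) gives ∇psi = (0, 0), so (1/2, 1/2) is indeed a critical point.
The Hessian of psi is constant: H = [[4, -8], [-8, 4]].
det(H) = 4·4 − (-8)² = -48.
Since det(H) < 0, H is indefinite and the critical point is a saddle point.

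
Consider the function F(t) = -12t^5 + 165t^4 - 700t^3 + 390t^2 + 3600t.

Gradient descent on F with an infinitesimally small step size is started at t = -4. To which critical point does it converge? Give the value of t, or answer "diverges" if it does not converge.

-1

F'(t) = -60(t - 5)(t - 4)(t - 3)(t + 1), so F'(-4) = -90720.
Gradient descent moves in the -F' direction, i.e. t is increasing.
The nearest critical point in that direction is t = -1, where F'' = 7200 > 0 (a local minimum). The iterate converges there.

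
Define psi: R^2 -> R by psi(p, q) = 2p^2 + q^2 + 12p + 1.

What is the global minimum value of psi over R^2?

-17

psi(p,q) separates as A(p) + B(q) + 1, so its minimum is min A + min B + 1.
A'(p) = 4p + 12 vanishes at p ∈ {-3}; B'(q) = 2q vanishes at q ∈ {0}.
Local minima of A (where A''>0): A(-3)=-18. Local minima of B: B(0)=0.
So the global minimum of psi is A(-3) + B(0) + 1 = -18 + 0 + 1 = -17, attained at (-3, 0).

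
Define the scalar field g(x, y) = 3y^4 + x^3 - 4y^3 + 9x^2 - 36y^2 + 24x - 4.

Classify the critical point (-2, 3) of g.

local minimum

The mixed partial ∂²g/∂x∂y is 0, so the Hessian at any point is diag(g_xx, g_yy) = diag(6(x + 3), 12(3y^2 - 2y - 6)).
At (-2, 3): H = diag(6, 180).
Both eigenvalues are positive, so H is positive definite: a local minimum.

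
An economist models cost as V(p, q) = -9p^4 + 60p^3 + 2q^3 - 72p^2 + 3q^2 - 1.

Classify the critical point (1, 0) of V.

local minimum

The mixed partial ∂²V/∂p∂q is 0, so the Hessian at any point is diag(V_pp, V_qq) = diag(36(-3p^2 + 10p - 4), 6(2q + 1)).
At (1, 0): H = diag(108, 6).
Both eigenvalues are positive, so H is positive definite: a local minimum.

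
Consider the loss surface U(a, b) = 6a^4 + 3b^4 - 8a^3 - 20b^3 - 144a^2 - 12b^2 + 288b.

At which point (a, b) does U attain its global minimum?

(4, -2)

U(a,b) separates as P(a) + Q(b), so its minimum is min P + min Q.
P'(a) = 24a(a - 4)(a + 3) vanishes at a ∈ {-3, 0, 4}; Q'(b) = 12(b - 4)(b - 3)(b + 2) vanishes at b ∈ {-2, 3, 4}.
Local minima of P (where P''>0): P(-3)=-594, P(4)=-1280. Local minima of Q: Q(-2)=-416, Q(4)=448.
So the global minimum of U is P(4) + Q(-2) = -1280 − 416 = -1696, attained at (4, -2).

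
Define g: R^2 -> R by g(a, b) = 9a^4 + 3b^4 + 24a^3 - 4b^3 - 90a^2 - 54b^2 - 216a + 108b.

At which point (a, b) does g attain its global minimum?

g(a,b) separates as P(a) + Q(b), so its minimum is min P + min Q.
P'(a) = 36(a - 2)(a + 1)(a + 3) vanishes at a ∈ {-3, -1, 2}; Q'(b) = 12(b - 3)(b - 1)(b + 3) vanishes at b ∈ {-3, 1, 3}.
Local minima of P (where P''>0): P(-3)=-81, P(2)=-456. Local minima of Q: Q(-3)=-459, Q(3)=-27.
So the global minimum of g is P(2) + Q(-3) = -456 − 459 = -915, attained at (2, -3).

(2, -3)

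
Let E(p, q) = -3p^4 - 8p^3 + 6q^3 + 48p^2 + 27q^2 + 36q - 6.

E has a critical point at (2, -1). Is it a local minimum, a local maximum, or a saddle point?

The mixed partial ∂²E/∂p∂q is 0, so the Hessian at any point is diag(E_pp, E_qq) = diag(12(-3p^2 - 4p + 8), 18(2q + 3)).
At (2, -1): H = diag(-144, 18).
The eigenvalues have opposite signs, so H is indefinite: a saddle point.

saddle point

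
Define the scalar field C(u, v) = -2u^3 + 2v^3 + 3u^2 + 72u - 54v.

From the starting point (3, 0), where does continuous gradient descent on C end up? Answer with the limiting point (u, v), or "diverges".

(-3, 3)

C is separable, so gradient descent decouples: u follows -∂C/∂u, v follows -∂C/∂v.
∂C/∂u = -6(u - 4)(u + 3); at u=3 this is 36, so u decreases.
∂C/∂v = 6(v - 3)(v + 3); at v=0 this is -54, so v increases.
u converges to its nearest critical value -3 (a local min of the u-part); v converges to 3. The iterate converges to (-3, 3).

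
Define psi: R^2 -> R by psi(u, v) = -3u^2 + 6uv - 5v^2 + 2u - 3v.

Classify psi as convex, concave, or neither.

psi is quadratic, so its Hessian is the constant matrix H = [[-6, 6], [6, -10]].
det(H) = 24, tr(H) = -16.
det(H) > 0 and tr(H) < 0, so H is negative definite everywhere: concave.

concave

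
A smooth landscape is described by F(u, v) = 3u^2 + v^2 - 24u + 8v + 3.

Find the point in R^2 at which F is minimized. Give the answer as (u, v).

(4, -4)

F(u,v) separates as P(u) + Q(v) + 3, so its minimum is min P + min Q + 3.
P'(u) = 6u - 24 vanishes at u ∈ {4}; Q'(v) = 2v + 8 vanishes at v ∈ {-4}.
Local minima of P (where P''>0): P(4)=-48. Local minima of Q: Q(-4)=-16.
So the global minimum of F is P(4) + Q(-4) + 3 = -48 − 16 + 3 = -61, attained at (4, -4).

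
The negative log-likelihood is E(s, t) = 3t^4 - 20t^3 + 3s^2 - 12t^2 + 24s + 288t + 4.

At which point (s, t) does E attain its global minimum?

(-4, -2)

E(s,t) separates as P(s) + Q(t) + 4, so its minimum is min P + min Q + 4.
P'(s) = 6s + 24 vanishes at s ∈ {-4}; Q'(t) = 12(t - 4)(t - 3)(t + 2) vanishes at t ∈ {-2, 3, 4}.
Local minima of P (where P''>0): P(-4)=-48. Local minima of Q: Q(-2)=-416, Q(4)=448.
So the global minimum of E is P(-4) + Q(-2) + 4 = -48 − 416 + 4 = -460, attained at (-4, -2).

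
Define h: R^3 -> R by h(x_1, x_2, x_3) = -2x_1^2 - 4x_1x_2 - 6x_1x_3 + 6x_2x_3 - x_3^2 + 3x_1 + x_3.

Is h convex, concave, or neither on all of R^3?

neither

h is quadratic, so its Hessian is the constant matrix H = [[-4, -4, -6], [-4, 0, 6], [-6, 6, -2]].
Leading principal minors: -4, -16, 464.
Neither pattern holds ⇒ H is indefinite ⇒ neither convex nor concave.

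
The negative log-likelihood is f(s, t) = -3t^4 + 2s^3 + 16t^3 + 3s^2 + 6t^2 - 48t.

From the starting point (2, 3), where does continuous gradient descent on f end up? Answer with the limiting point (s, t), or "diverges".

(0, 1)

f is separable, so gradient descent decouples: s follows -∂f/∂s, t follows -∂f/∂t.
∂f/∂s = 6s(s + 1); at s=2 this is 36, so s decreases.
∂f/∂t = -12(t - 4)(t - 1)(t + 1); at t=3 this is 96, so t decreases.
s converges to its nearest critical value 0 (a local min of the s-part); t converges to 1. The iterate converges to (0, 1).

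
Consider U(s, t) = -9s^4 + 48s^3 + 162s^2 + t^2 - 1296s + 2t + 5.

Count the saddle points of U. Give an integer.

U separates as a function of s plus a function of t, so ∇U=0 decouples.
∂U/∂s = -36(s - 4)(s - 3)(s + 3) = 0 at s ∈ {-3, 3, 4}; ∂U/∂t = 2(t + 1) = 0 at t ∈ {-1}.
The Hessian is diagonal: diag(U_ss, U_tt). Second derivatives: U_ss(-3)=-1512, U_ss(3)=216, U_ss(4)=-252; U_tt(-1)=2.
Saddle points occur where the two diagonal entries have opposite signs: (-3, -1), (4, -1). Count: 2.

2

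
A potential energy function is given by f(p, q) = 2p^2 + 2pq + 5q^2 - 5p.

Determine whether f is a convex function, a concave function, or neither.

f is quadratic, so its Hessian is the constant matrix H = [[4, 2], [2, 10]].
det(H) = 36, tr(H) = 14.
det(H) > 0 and tr(H) > 0, so H is positive definite everywhere: convex.

convex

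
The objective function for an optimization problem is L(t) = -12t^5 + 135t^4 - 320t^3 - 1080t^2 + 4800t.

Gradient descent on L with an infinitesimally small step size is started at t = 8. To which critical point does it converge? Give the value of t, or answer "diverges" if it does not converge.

L'(t) = -60(t - 5)(t - 4)(t - 2)(t + 2), so L'(8) = -43200.
Gradient descent moves in the -L' direction, i.e. t is increasing.
There is no critical point above t=8, and L' keeps the same sign, so the iterate runs off to +∞.

diverges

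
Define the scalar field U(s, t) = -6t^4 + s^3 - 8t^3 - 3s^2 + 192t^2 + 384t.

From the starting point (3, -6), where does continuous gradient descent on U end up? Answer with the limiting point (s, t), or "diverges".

diverges

U is separable, so gradient descent decouples: s follows -∂U/∂s, t follows -∂U/∂t.
∂U/∂s = 3s(s - 2); at s=3 this is 9, so s decreases.
∂U/∂t = -24(t - 4)(t + 1)(t + 4); at t=-6 this is 2400, so t decreases.
The t-coordinate has no critical point in that direction and runs off to infinity.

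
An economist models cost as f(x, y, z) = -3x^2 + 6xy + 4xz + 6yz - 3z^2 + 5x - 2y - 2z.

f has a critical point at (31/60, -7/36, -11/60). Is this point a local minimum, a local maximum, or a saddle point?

saddle point

The Hessian is constant: H = [[-6, 6, 4], [6, 0, 6], [4, 6, -6]].
Leading principal minors: Δ₁ = -6, Δ₂ = -36, Δ₃ = 720.
The minors fit neither the all-positive nor the alternating-sign pattern, so H is indefinite: a saddle point.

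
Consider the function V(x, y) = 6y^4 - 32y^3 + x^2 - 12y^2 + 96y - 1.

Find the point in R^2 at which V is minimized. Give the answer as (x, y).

V(x,y) separates as P(x) + Q(y) − 1, so its minimum is min P + min Q − 1.
P'(x) = 2x vanishes at x ∈ {0}; Q'(y) = 24(y - 4)(y - 1)(y + 1) vanishes at y ∈ {-1, 1, 4}.
Local minima of P (where P''>0): P(0)=0. Local minima of Q: Q(-1)=-70, Q(4)=-320.
So the global minimum of V is P(0) + Q(4) − 1 = 0 − 320 − 1 = -321, attained at (0, 4).

(0, 4)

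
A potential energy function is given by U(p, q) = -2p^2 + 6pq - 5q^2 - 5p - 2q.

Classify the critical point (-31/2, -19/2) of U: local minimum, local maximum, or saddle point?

The Hessian of U is constant: H = [[-4, 6], [6, -10]].
det(H) = (-4)·(-10) − 6² = 4.
det(H) > 0 and tr(H) = -14 < 0, so H is negative definite and the point is a local maximum.

local maximum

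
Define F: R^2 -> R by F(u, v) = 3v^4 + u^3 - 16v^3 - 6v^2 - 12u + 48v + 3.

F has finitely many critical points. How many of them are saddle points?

F separates as a function of u plus a function of v, so ∇F=0 decouples.
∂F/∂u = 3(u - 2)(u + 2) = 0 at u ∈ {-2, 2}; ∂F/∂v = 12(v - 4)(v - 1)(v + 1) = 0 at v ∈ {-1, 1, 4}.
The Hessian is diagonal: diag(F_uu, F_vv). Second derivatives: F_uu(-2)=-12, F_uu(2)=12; F_vv(-1)=120, F_vv(1)=-72, F_vv(4)=180.
Saddle points occur where the two diagonal entries have opposite signs: (-2, -1), (-2, 4), (2, 1). Count: 3.

3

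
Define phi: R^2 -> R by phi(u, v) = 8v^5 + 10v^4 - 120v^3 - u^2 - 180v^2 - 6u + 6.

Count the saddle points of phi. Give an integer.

2

phi separates as a function of u plus a function of v, so ∇phi=0 decouples.
∂phi/∂u = -2(u + 3) = 0 at u ∈ {-3}; ∂phi/∂v = 40v(v - 3)(v + 1)(v + 3) = 0 at v ∈ {-3, -1, 0, 3}.
The Hessian is diagonal: diag(phi_uu, phi_vv). Second derivatives: phi_uu(-3)=-2; phi_vv(-3)=-1440, phi_vv(-1)=320, phi_vv(0)=-360, phi_vv(3)=2880.
Saddle points occur where the two diagonal entries have opposite signs: (-3, -1), (-3, 3). Count: 2.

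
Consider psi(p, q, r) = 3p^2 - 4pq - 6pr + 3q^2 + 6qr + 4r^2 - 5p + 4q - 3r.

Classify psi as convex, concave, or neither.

convex

psi is quadratic, so its Hessian is the constant matrix H = [[6, -4, -6], [-4, 6, 6], [-6, 6, 8]].
Leading principal minors: 6, 20, 16.
All positive ⇒ H ≻ 0 ⇒ convex.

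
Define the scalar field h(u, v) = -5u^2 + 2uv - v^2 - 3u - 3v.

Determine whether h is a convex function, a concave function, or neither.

h is quadratic, so its Hessian is the constant matrix H = [[-10, 2], [2, -2]].
det(H) = 16, tr(H) = -12.
det(H) > 0 and tr(H) < 0, so H is negative definite everywhere: concave.

concave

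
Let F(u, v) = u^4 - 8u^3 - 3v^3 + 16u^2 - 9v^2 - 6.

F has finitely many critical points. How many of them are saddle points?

3

F separates as a function of u plus a function of v, so ∇F=0 decouples.
∂F/∂u = 4u(u - 4)(u - 2) = 0 at u ∈ {0, 2, 4}; ∂F/∂v = -9v(v + 2) = 0 at v ∈ {-2, 0}.
The Hessian is diagonal: diag(F_uu, F_vv). Second derivatives: F_uu(0)=32, F_uu(2)=-16, F_uu(4)=32; F_vv(-2)=18, F_vv(0)=-18.
Saddle points occur where the two diagonal entries have opposite signs: (0, 0), (2, -2), (4, 0). Count: 3.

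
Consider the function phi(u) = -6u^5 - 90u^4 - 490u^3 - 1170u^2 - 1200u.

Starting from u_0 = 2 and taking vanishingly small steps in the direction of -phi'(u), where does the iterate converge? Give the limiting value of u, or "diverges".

phi'(u) = -30(u + 1)(u + 2)(u + 4)(u + 5), so phi'(2) = -15120.
Gradient descent moves in the -phi' direction, i.e. u is increasing.
There is no critical point above u=2, and phi' keeps the same sign, so the iterate runs off to +∞.

diverges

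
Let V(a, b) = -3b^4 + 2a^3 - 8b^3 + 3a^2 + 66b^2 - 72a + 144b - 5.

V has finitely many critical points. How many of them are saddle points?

3

V separates as a function of a plus a function of b, so ∇V=0 decouples.
∂V/∂a = 6(a - 3)(a + 4) = 0 at a ∈ {-4, 3}; ∂V/∂b = -12(b - 3)(b + 1)(b + 4) = 0 at b ∈ {-4, -1, 3}.
The Hessian is diagonal: diag(V_aa, V_bb). Second derivatives: V_aa(-4)=-42, V_aa(3)=42; V_bb(-4)=-252, V_bb(-1)=144, V_bb(3)=-336.
Saddle points occur where the two diagonal entries have opposite signs: (-4, -1), (3, -4), (3, 3). Count: 3.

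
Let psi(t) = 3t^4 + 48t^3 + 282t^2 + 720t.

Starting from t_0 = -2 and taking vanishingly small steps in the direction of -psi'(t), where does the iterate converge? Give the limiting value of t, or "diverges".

psi'(t) = 12(t + 3)(t + 4)(t + 5), so psi'(-2) = 72.
Gradient descent moves in the -psi' direction, i.e. t is decreasing.
The nearest critical point in that direction is t = -3, where psi'' = 24 > 0 (a local minimum). The iterate converges there.

-3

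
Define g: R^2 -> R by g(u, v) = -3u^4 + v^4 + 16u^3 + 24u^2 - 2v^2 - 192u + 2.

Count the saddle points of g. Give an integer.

5

g separates as a function of u plus a function of v, so ∇g=0 decouples.
∂g/∂u = -12(u - 4)(u - 2)(u + 2) = 0 at u ∈ {-2, 2, 4}; ∂g/∂v = 4v(v - 1)(v + 1) = 0 at v ∈ {-1, 0, 1}.
The Hessian is diagonal: diag(g_uu, g_vv). Second derivatives: g_uu(-2)=-288, g_uu(2)=96, g_uu(4)=-144; g_vv(-1)=8, g_vv(0)=-4, g_vv(1)=8.
Saddle points occur where the two diagonal entries have opposite signs: (-2, -1), (-2, 1), (2, 0), (4, -1), (4, 1). Count: 5.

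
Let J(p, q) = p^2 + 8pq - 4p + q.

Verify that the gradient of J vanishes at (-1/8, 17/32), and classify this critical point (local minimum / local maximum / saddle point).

∇J = (2p + 8q - 4, 8p + 1); substituting (-1/8, 17/32) gives ∇J = (0, 0), so (-1/8, 17/32) is indeed a critical point.
The Hessian of J is constant: H = [[2, 8], [8, 0]].
det(H) = 2·0 − 8² = -64.
Since det(H) < 0, H is indefinite and the critical point is a saddle point.

saddle point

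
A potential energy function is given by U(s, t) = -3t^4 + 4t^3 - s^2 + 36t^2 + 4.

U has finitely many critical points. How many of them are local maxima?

2

U separates as a function of s plus a function of t, so ∇U=0 decouples.
∂U/∂s = -2s = 0 at s ∈ {0}; ∂U/∂t = -12t(t - 3)(t + 2) = 0 at t ∈ {-2, 0, 3}.
The Hessian is diagonal: diag(U_ss, U_tt). Second derivatives: U_ss(0)=-2; U_tt(-2)=-120, U_tt(0)=72, U_tt(3)=-180.
Local maxima occur where both diagonal entries negative: (0, -2), (0, 3). Count: 2.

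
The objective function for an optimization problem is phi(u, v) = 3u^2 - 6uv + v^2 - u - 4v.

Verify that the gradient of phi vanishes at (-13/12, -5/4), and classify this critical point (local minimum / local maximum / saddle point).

∇phi = (6u - 6v - 1, -6u + 2v - 4); substituting (-13/12, -5/4) gives ∇phi = (0, 0), so (-13/12, -5/4) is indeed a critical point.
The Hessian of phi is constant: H = [[6, -6], [-6, 2]].
det(H) = 6·2 − (-6)² = -24.
Since det(H) < 0, H is indefinite and the critical point is a saddle point.

saddle point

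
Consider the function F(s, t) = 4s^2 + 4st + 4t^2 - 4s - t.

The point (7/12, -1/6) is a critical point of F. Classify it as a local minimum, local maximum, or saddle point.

The Hessian of F is constant: H = [[8, 4], [4, 8]].
det(H) = 8·8 − 4² = 48.
det(H) > 0 and tr(H) = 16 > 0, so H is positive definite and the point is a local minimum.

local minimum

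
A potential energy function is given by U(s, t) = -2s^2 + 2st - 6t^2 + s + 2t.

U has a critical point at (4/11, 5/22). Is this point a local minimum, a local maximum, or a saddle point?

local maximum

The Hessian of U is constant: H = [[-4, 2], [2, -12]].
det(H) = (-4)·(-12) − 2² = 44.
det(H) > 0 and tr(H) = -16 < 0, so H is negative definite and the point is a local maximum.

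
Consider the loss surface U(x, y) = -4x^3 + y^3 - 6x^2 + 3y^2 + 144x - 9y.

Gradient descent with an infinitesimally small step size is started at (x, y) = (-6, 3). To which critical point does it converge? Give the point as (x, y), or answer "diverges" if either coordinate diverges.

(-4, 1)

U is separable, so gradient descent decouples: x follows -∂U/∂x, y follows -∂U/∂y.
∂U/∂x = -12(x - 3)(x + 4); at x=-6 this is -216, so x increases.
∂U/∂y = 3(y - 1)(y + 3); at y=3 this is 36, so y decreases.
x converges to its nearest critical value -4 (a local min of the x-part); y converges to 1. The iterate converges to (-4, 1).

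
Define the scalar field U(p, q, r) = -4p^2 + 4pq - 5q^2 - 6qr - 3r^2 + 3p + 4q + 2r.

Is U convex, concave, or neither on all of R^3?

concave

U is quadratic, so its Hessian is the constant matrix H = [[-8, 4, 0], [4, -10, -6], [0, -6, -6]].
Leading principal minors: -8, 64, -96.
Signs alternate −, +, − ⇒ H ≺ 0 ⇒ concave.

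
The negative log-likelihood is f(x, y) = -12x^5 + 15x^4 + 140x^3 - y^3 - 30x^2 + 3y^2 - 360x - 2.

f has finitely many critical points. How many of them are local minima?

f separates as a function of x plus a function of y, so ∇f=0 decouples.
∂f/∂x = -60(x - 3)(x - 1)(x + 1)(x + 2) = 0 at x ∈ {-2, -1, 1, 3}; ∂f/∂y = -3y(y - 2) = 0 at y ∈ {0, 2}.
The Hessian is diagonal: diag(f_xx, f_yy). Second derivatives: f_xx(-2)=900, f_xx(-1)=-480, f_xx(1)=720, f_xx(3)=-2400; f_yy(0)=6, f_yy(2)=-6.
Local minima occur where both diagonal entries positive: (-2, 0), (1, 0). Count: 2.

2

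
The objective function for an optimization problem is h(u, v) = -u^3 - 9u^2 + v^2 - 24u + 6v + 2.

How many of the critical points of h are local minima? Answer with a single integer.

1

h separates as a function of u plus a function of v, so ∇h=0 decouples.
∂h/∂u = -3(u + 2)(u + 4) = 0 at u ∈ {-4, -2}; ∂h/∂v = 2(v + 3) = 0 at v ∈ {-3}.
The Hessian is diagonal: diag(h_uu, h_vv). Second derivatives: h_uu(-4)=6, h_uu(-2)=-6; h_vv(-3)=2.
Local minima occur where both diagonal entries positive: (-4, -3). Count: 1.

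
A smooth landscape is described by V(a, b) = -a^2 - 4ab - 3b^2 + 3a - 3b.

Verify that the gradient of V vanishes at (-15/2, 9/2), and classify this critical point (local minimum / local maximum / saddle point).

∇V = (-2a - 4b + 3, -4a - 6b - 3); substituting (-15/2, 9/2) gives ∇V = (0, 0), so (-15/2, 9/2) is indeed a critical point.
The Hessian of V is constant: H = [[-2, -4], [-4, -6]].
det(H) = (-2)·(-6) − (-4)² = -4.
Since det(H) < 0, H is indefinite and the critical point is a saddle point.

saddle point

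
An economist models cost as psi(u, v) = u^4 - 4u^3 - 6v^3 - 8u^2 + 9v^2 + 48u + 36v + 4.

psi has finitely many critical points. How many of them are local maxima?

psi separates as a function of u plus a function of v, so ∇psi=0 decouples.
∂psi/∂u = 4(u - 3)(u - 2)(u + 2) = 0 at u ∈ {-2, 2, 3}; ∂psi/∂v = -18(v - 2)(v + 1) = 0 at v ∈ {-1, 2}.
The Hessian is diagonal: diag(psi_uu, psi_vv). Second derivatives: psi_uu(-2)=80, psi_uu(2)=-16, psi_uu(3)=20; psi_vv(-1)=54, psi_vv(2)=-54.
Local maxima occur where both diagonal entries negative: (2, 2). Count: 1.

1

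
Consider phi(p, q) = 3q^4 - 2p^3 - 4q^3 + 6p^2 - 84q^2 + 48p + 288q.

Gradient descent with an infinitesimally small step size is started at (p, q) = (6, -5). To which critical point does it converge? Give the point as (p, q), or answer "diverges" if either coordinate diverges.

diverges

phi is separable, so gradient descent decouples: p follows -∂phi/∂p, q follows -∂phi/∂q.
∂phi/∂p = -6(p - 4)(p + 2); at p=6 this is -96, so p increases.
∂phi/∂q = 12(q - 3)(q - 2)(q + 4); at q=-5 this is -672, so q increases.
The p-coordinate has no critical point in that direction and runs off to infinity.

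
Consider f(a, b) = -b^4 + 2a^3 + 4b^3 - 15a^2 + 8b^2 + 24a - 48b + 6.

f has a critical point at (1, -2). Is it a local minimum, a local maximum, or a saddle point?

The mixed partial ∂²f/∂a∂b is 0, so the Hessian at any point is diag(f_aa, f_bb) = diag(6(2a - 5), 4(-3b^2 + 6b + 4)).
At (1, -2): H = diag(-18, -80).
Both eigenvalues are negative, so H is negative definite: a local maximum.

local maximum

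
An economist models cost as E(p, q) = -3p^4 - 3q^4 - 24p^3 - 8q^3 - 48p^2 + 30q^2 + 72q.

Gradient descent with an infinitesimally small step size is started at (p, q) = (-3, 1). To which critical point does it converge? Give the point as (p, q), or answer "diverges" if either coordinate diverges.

(-2, -1)

E is separable, so gradient descent decouples: p follows -∂E/∂p, q follows -∂E/∂q.
∂E/∂p = -12p(p + 2)(p + 4); at p=-3 this is -36, so p increases.
∂E/∂q = -12(q - 2)(q + 1)(q + 3); at q=1 this is 96, so q decreases.
p converges to its nearest critical value -2 (a local min of the p-part); q converges to -1. The iterate converges to (-2, -1).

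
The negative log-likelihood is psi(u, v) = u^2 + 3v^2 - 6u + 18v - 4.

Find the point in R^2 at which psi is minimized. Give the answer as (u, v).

(3, -3)

psi(u,v) separates as P(u) + Q(v) − 4, so its minimum is min P + min Q − 4.
P'(u) = 2u - 6 vanishes at u ∈ {3}; Q'(v) = 6v + 18 vanishes at v ∈ {-3}.
Local minima of P (where P''>0): P(3)=-9. Local minima of Q: Q(-3)=-27.
So the global minimum of psi is P(3) + Q(-3) − 4 = -9 − 27 − 4 = -40, attained at (3, -3).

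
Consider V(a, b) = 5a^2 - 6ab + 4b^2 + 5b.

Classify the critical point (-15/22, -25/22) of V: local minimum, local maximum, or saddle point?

local minimum

The Hessian of V is constant: H = [[10, -6], [-6, 8]].
det(H) = 10·8 − (-6)² = 44.
det(H) > 0 and tr(H) = 18 > 0, so H is positive definite and the point is a local minimum.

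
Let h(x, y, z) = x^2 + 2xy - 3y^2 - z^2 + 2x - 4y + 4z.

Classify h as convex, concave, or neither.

neither

h is quadratic, so its Hessian is the constant matrix H = [[2, 2, 0], [2, -6, 0], [0, 0, -2]].
Leading principal minors: 2, -16, 32.
Neither pattern holds ⇒ H is indefinite ⇒ neither convex nor concave.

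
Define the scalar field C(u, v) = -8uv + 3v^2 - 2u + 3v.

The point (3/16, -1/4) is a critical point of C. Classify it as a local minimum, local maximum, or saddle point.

saddle point

The Hessian of C is constant: H = [[0, -8], [-8, 6]].
det(H) = 0·6 − (-8)² = -64.
Since det(H) < 0, H is indefinite and the critical point is a saddle point.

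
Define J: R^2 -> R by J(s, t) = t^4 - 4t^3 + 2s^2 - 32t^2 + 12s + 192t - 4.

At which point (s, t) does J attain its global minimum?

J(s,t) separates as P(s) + Q(t) − 4, so its minimum is min P + min Q − 4.
P'(s) = 4s + 12 vanishes at s ∈ {-3}; Q'(t) = 4(t - 4)(t - 3)(t + 4) vanishes at t ∈ {-4, 3, 4}.
Local minima of P (where P''>0): P(-3)=-18. Local minima of Q: Q(-4)=-768, Q(4)=256.
So the global minimum of J is P(-3) + Q(-4) − 4 = -18 − 768 − 4 = -790, attained at (-3, -4).

(-3, -4)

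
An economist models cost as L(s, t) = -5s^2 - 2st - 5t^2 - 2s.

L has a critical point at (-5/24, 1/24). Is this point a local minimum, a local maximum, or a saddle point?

The Hessian of L is constant: H = [[-10, -2], [-2, -10]].
det(H) = (-10)·(-10) − (-2)² = 96.
det(H) > 0 and tr(H) = -20 < 0, so H is negative definite and the point is a local maximum.

local maximum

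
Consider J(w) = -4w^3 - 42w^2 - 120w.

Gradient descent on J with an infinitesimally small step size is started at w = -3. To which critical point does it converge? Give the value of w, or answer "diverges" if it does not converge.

-5

J'(w) = -12(w + 2)(w + 5), so J'(-3) = 24.
Gradient descent moves in the -J' direction, i.e. w is decreasing.
The nearest critical point in that direction is w = -5, where J'' = 36 > 0 (a local minimum). The iterate converges there.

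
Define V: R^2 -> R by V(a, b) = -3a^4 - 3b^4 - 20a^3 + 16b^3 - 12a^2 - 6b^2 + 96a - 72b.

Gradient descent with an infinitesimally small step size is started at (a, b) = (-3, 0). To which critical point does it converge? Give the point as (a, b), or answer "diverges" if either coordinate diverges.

V is separable, so gradient descent decouples: a follows -∂V/∂a, b follows -∂V/∂b.
∂V/∂a = -12(a - 1)(a + 2)(a + 4); at a=-3 this is -48, so a increases.
∂V/∂b = -12(b - 3)(b - 2)(b + 1); at b=0 this is -72, so b increases.
a converges to its nearest critical value -2 (a local min of the a-part); b converges to 2. The iterate converges to (-2, 2).

(-2, 2)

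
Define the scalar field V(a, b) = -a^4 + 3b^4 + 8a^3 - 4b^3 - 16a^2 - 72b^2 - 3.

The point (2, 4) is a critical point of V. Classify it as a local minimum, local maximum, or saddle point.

The mixed partial ∂²V/∂a∂b is 0, so the Hessian at any point is diag(V_aa, V_bb) = diag(4(-3a^2 + 12a - 8), 12(3b^2 - 2b - 12)).
At (2, 4): H = diag(16, 336).
Both eigenvalues are positive, so H is positive definite: a local minimum.

local minimum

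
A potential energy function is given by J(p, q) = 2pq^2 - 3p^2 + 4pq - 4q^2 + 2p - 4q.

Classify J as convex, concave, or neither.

neither

The term 2pq^2 is cubic, so the Hessian is not constant.
∂²J/∂q² = 4p - 8, which takes both signs as p varies (negative for sufficiently negative p). A diagonal entry of the Hessian changing sign means the Hessian is neither positive- nor negative-semidefinite on all of R^2.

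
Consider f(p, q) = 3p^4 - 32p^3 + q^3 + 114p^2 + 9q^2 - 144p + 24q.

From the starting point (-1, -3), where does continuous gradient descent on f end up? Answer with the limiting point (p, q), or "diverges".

(1, -2)

f is separable, so gradient descent decouples: p follows -∂f/∂p, q follows -∂f/∂q.
∂f/∂p = 12(p - 4)(p - 3)(p - 1); at p=-1 this is -480, so p increases.
∂f/∂q = 3(q + 2)(q + 4); at q=-3 this is -3, so q increases.
p converges to its nearest critical value 1 (a local min of the p-part); q converges to -2. The iterate converges to (1, -2).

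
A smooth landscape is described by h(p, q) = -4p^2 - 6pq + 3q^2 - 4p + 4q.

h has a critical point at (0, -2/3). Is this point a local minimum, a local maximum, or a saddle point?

The Hessian of h is constant: H = [[-8, -6], [-6, 6]].
det(H) = (-8)·6 − (-6)² = -84.
Since det(H) < 0, H is indefinite and the critical point is a saddle point.

saddle point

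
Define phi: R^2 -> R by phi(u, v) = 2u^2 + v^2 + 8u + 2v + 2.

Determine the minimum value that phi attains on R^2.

phi(u,v) separates as P(u) + Q(v) + 2, so its minimum is min P + min Q + 2.
P'(u) = 4u + 8 vanishes at u ∈ {-2}; Q'(v) = 2v + 2 vanishes at v ∈ {-1}.
Local minima of P (where P''>0): P(-2)=-8. Local minima of Q: Q(-1)=-1.
So the global minimum of phi is P(-2) + Q(-1) + 2 = -8 − 1 + 2 = -7, attained at (-2, -1).

-7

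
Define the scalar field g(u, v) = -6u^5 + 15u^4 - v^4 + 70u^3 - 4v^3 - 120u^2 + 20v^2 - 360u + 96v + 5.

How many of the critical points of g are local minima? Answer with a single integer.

2

g separates as a function of u plus a function of v, so ∇g=0 decouples.
∂g/∂u = -30(u - 3)(u - 2)(u + 1)(u + 2) = 0 at u ∈ {-2, -1, 2, 3}; ∂g/∂v = -4(v - 3)(v + 2)(v + 4) = 0 at v ∈ {-4, -2, 3}.
The Hessian is diagonal: diag(g_uu, g_vv). Second derivatives: g_uu(-2)=600, g_uu(-1)=-360, g_uu(2)=360, g_uu(3)=-600; g_vv(-4)=-56, g_vv(-2)=40, g_vv(3)=-140.
Local minima occur where both diagonal entries positive: (-2, -2), (2, -2). Count: 2.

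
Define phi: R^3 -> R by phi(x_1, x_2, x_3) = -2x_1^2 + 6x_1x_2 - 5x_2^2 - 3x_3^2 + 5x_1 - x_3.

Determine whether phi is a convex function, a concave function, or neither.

phi is quadratic, so its Hessian is the constant matrix H = [[-4, 6, 0], [6, -10, 0], [0, 0, -6]].
Leading principal minors: -4, 4, -24.
Signs alternate −, +, − ⇒ H ≺ 0 ⇒ concave.

concave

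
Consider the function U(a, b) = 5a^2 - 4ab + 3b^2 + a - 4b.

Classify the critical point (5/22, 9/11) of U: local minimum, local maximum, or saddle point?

local minimum

The Hessian of U is constant: H = [[10, -4], [-4, 6]].
det(H) = 10·6 − (-4)² = 44.
det(H) > 0 and tr(H) = 16 > 0, so H is positive definite and the point is a local minimum.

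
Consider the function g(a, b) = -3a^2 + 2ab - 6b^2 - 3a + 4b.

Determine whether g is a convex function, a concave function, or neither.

concave

g is quadratic, so its Hessian is the constant matrix H = [[-6, 2], [2, -12]].
det(H) = 68, tr(H) = -18.
det(H) > 0 and tr(H) < 0, so H is negative definite everywhere: concave.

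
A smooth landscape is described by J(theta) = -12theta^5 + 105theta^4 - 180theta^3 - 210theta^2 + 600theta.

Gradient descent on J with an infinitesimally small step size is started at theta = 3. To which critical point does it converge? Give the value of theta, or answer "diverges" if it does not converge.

J'(theta) = -60(theta - 5)(theta - 2)(theta - 1)(theta + 1), so J'(3) = 960.
Gradient descent moves in the -J' direction, i.e. theta is decreasing.
The nearest critical point in that direction is theta = 2, where J'' = 540 > 0 (a local minimum). The iterate converges there.

2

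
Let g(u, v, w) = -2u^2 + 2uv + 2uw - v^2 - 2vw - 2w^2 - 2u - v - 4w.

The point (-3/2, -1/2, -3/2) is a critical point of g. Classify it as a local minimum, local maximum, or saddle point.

The Hessian is constant: H = [[-4, 2, 2], [2, -2, -2], [2, -2, -4]].
Leading principal minors: Δ₁ = -4, Δ₂ = 4, Δ₃ = -8.
The minors alternate sign starting negative (−, +, −), so H is negative definite: a local maximum.

local maximum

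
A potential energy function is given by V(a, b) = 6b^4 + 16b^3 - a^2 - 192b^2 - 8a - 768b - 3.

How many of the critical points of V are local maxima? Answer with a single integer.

1

V separates as a function of a plus a function of b, so ∇V=0 decouples.
∂V/∂a = -2(a + 4) = 0 at a ∈ {-4}; ∂V/∂b = 24(b - 4)(b + 2)(b + 4) = 0 at b ∈ {-4, -2, 4}.
The Hessian is diagonal: diag(V_aa, V_bb). Second derivatives: V_aa(-4)=-2; V_bb(-4)=384, V_bb(-2)=-288, V_bb(4)=1152.
Local maxima occur where both diagonal entries negative: (-4, -2). Count: 1.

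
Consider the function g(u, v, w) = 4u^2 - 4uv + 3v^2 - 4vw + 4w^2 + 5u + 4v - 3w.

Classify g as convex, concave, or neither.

convex

g is quadratic, so its Hessian is the constant matrix H = [[8, -4, 0], [-4, 6, -4], [0, -4, 8]].
Leading principal minors: 8, 32, 128.
All positive ⇒ H ≻ 0 ⇒ convex.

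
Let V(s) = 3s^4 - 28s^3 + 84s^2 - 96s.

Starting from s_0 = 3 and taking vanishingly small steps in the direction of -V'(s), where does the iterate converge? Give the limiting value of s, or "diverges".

4

V'(s) = 12(s - 4)(s - 2)(s - 1), so V'(3) = -24.
Gradient descent moves in the -V' direction, i.e. s is increasing.
The nearest critical point in that direction is s = 4, where V'' = 72 > 0 (a local minimum). The iterate converges there.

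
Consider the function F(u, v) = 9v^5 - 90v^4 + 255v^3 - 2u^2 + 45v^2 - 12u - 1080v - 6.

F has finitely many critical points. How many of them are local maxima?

2

F separates as a function of u plus a function of v, so ∇F=0 decouples.
∂F/∂u = -4(u + 3) = 0 at u ∈ {-3}; ∂F/∂v = 45(v - 4)(v - 3)(v - 2)(v + 1) = 0 at v ∈ {-1, 2, 3, 4}.
The Hessian is diagonal: diag(F_uu, F_vv). Second derivatives: F_uu(-3)=-4; F_vv(-1)=-2700, F_vv(2)=270, F_vv(3)=-180, F_vv(4)=450.
Local maxima occur where both diagonal entries negative: (-3, -1), (-3, 3). Count: 2.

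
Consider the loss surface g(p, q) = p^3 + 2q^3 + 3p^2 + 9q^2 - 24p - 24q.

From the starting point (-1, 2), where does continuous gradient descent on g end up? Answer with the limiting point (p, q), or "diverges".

(2, 1)

g is separable, so gradient descent decouples: p follows -∂g/∂p, q follows -∂g/∂q.
∂g/∂p = 3(p - 2)(p + 4); at p=-1 this is -27, so p increases.
∂g/∂q = 6(q - 1)(q + 4); at q=2 this is 36, so q decreases.
p converges to its nearest critical value 2 (a local min of the p-part); q converges to 1. The iterate converges to (2, 1).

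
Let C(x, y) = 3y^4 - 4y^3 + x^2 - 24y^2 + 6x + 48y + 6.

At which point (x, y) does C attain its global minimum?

(-3, -2)

C(x,y) separates as P(x) + Q(y) + 6, so its minimum is min P + min Q + 6.
P'(x) = 2x + 6 vanishes at x ∈ {-3}; Q'(y) = 12(y - 2)(y - 1)(y + 2) vanishes at y ∈ {-2, 1, 2}.
Local minima of P (where P''>0): P(-3)=-9. Local minima of Q: Q(-2)=-112, Q(2)=16.
So the global minimum of C is P(-3) + Q(-2) + 6 = -9 − 112 + 6 = -115, attained at (-3, -2).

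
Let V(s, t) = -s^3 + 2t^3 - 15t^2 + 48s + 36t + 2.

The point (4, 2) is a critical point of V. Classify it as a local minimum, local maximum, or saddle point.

local maximum

The mixed partial ∂²V/∂s∂t is 0, so the Hessian at any point is diag(V_ss, V_tt) = diag(-6s, 6(2t - 5)).
At (4, 2): H = diag(-24, -6).
Both eigenvalues are negative, so H is negative definite: a local maximum.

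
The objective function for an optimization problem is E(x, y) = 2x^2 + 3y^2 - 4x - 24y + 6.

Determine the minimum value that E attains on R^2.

E(x,y) separates as P(x) + Q(y) + 6, so its minimum is min P + min Q + 6.
P'(x) = 4x - 4 vanishes at x ∈ {1}; Q'(y) = 6y - 24 vanishes at y ∈ {4}.
Local minima of P (where P''>0): P(1)=-2. Local minima of Q: Q(4)=-48.
So the global minimum of E is P(1) + Q(4) + 6 = -2 − 48 + 6 = -44, attained at (1, 4).

-44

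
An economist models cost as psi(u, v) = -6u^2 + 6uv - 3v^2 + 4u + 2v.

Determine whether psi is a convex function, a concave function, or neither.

concave

psi is quadratic, so its Hessian is the constant matrix H = [[-12, 6], [6, -6]].
det(H) = 36, tr(H) = -18.
det(H) > 0 and tr(H) < 0, so H is negative definite everywhere: concave.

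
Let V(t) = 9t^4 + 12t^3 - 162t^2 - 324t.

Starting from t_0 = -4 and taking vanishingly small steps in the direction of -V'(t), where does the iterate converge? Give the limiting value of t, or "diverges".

-3

V'(t) = 36(t - 3)(t + 1)(t + 3), so V'(-4) = -756.
Gradient descent moves in the -V' direction, i.e. t is increasing.
The nearest critical point in that direction is t = -3, where V'' = 432 > 0 (a local minimum). The iterate converges there.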